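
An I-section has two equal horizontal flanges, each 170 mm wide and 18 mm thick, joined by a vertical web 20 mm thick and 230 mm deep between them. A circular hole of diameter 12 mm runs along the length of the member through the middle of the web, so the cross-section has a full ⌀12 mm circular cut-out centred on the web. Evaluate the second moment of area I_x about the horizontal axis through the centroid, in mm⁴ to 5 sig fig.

I_x ≈ 1.1454 × 10⁸ mm⁴

Decompose the section into non-overlapping parts with the origin at the bottom-left of its bounding rectangle.
Bottom flange: 170 × 18, A = 3 060 mm², y = 9 mm, Ī = 82 620 mm⁴.
Web: 20 × 230, A = 4 600 mm², y = 133 mm, Ī = 20 278 333 mm⁴.
Top flange: 170 × 18, A = 3 060 mm², y = 257 mm, Ī = 82 620 mm⁴.
Hole (subtracted): ⌀12, A = 113.0973 mm², y = 133 mm, Ī = 1017.876 mm⁴.
By symmetry the centroid is at mid-height, ȳ = 133 mm.
Transfer each piece to the horizontal axis through the centroid using Ī + A·d² with d = y − 133:
  bottom flange: d = -124 mm → contributes +47 133 180 mm⁴
  web: d = 0 mm → contributes +20 278 333 mm⁴
  top flange: d = 124 mm → contributes +47 133 180 mm⁴
  hole: d = 0 mm → contributes −1017.876 mm⁴
Total I = 114 543 675 mm⁴.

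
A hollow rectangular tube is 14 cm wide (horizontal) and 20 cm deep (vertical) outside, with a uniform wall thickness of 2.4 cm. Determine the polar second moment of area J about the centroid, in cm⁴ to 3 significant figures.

J ≈ 1.02 × 10⁴ cm⁴

Break the section into simple shapes (no overlaps), measuring from the bottom-left corner of the bounding box.
Outer rectangle: 14 × 20, A = 280 cm², y = 10 cm, Ī = 9333.3 cm⁴.
Inner void (subtracted): 9.2 × 15.2, A = 139.84 cm², y = 10 cm, Ī = 2692.4 cm⁴.
By symmetry the centroid is at mid-height, ȳ = 10 cm.
All pieces are centred on the centroidal x-axis, so I = ΣĪ (holes subtracted) = 6640.9 cm⁴.
Repeating about the centroidal y-axis gives I_y = 3 587 cm⁴.
Polar second moment: J = I_x + I_y = 10 228 cm⁴.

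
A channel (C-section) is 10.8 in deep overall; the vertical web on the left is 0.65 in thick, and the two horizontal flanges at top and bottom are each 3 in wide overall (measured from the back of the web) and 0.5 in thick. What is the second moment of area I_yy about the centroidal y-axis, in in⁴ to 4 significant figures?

Decompose the section into non-overlapping parts with the origin at the bottom-left of its bounding rectangle.
Web: 0.65 × 10.8, A = 7.02 in², x = 0.325 in, Ī = 0.247163 in⁴.
Top flange (beyond web): 2.35 × 0.5, A = 1.175 in², x = 1.825 in, Ī = 0.540745 in⁴.
Bottom flange (beyond web): 2.35 × 0.5, A = 1.175 in², x = 1.825 in, Ī = 0.540745 in⁴.
Centroid: x̄ = ΣA·x / ΣA = 0.701201 in.
Transfer each piece to the centroidal y-axis using Ī + A·d² with d = x − 0.701201:
  web: d = -0.376201 in → contributes +1.24068 in⁴
  top flange (beyond web): d = 1.1238 in → contributes +2.02468 in⁴
  bottom flange (beyond web): d = 1.1238 in → contributes +2.02468 in⁴
Total I = 5.29004 in⁴.

I_yy ≈ 5.290 in⁴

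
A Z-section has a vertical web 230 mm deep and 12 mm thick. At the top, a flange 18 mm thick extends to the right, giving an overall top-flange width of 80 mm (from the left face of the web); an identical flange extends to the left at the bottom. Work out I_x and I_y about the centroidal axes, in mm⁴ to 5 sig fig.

I_x ≈ 3.9739 × 10⁷ mm⁴, I_y ≈ 4.8932 × 10⁶ mm⁴

Split into non-overlapping primitives; take the origin at the lower-left of the bounding box.
Web: 12 × 230, A = 2 760 mm², y = 115 mm, Ī = 12 167 000 mm⁴.
Top flange (beyond web): 68 × 18, A = 1 224 mm², y = 221 mm, Ī = 33 048 mm⁴.
Bottom flange (beyond web): 68 × 18, A = 1 224 mm², y = 9 mm, Ī = 33 048 mm⁴.
Centroid: ȳ = ΣA·y / ΣA = 115 mm.
Transfer each piece to the centroidal x-axis using Ī + A·d² with d = y − 115:
  web: d = 0 mm → contributes +12 167 000 mm⁴
  top flange (beyond web): d = 106 mm → contributes +13 785 912 mm⁴
  bottom flange (beyond web): d = -106 mm → contributes +13 785 912 mm⁴
Total I = 39 738 824 mm⁴.
For the y-axis: x̄ = 74 mm.
Repeating about the centroidal y-axis gives I_y = 4 893 216 mm⁴.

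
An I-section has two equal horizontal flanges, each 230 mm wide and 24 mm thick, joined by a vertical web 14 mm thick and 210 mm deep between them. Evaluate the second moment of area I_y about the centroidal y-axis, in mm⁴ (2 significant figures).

Decompose the section into non-overlapping parts with the origin at the bottom-left of its bounding rectangle.
Bottom flange: 230 × 24, A = 5 520 mm², x = 115 mm, Ī = 24 334 000 mm⁴.
Web: 14 × 210, A = 2 940 mm², x = 115 mm, Ī = 48 020 mm⁴.
Top flange: 230 × 24, A = 5 520 mm², x = 115 mm, Ī = 24 334 000 mm⁴.
By symmetry the centroid is at mid-width, x̄ = 115 mm.
All pieces are centred on the centroidal y-axis, so I = ΣĪ = 48 716 020 mm⁴.

I_y ≈ 4.9 × 10⁷ mm⁴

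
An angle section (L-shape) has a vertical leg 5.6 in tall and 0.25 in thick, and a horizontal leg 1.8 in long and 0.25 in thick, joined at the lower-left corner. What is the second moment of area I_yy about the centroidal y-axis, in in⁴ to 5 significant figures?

I_yy ≈ 0.33070 in⁴

Treat the section as a set of non-overlapping primitives; coordinates are from the bounding-box lower-left.
Vertical leg: 0.25 × 5.6, A = 1.4 in², x = 0.125 in, Ī = 0.007291667 in⁴.
Horizontal leg (remainder): 1.55 × 0.25, A = 0.3875 in², x = 1.025 in, Ī = 0.07758073 in⁴.
Centroid: x̄ = ΣA·x / ΣA = 0.3201049 in.
Transfer each piece to the centroidal y-axis using Ī + A·d² with d = x − 0.3201049:
  vertical leg: d = -0.1951049 in → contributes +0.06058395 in⁴
  horizontal leg (remainder): d = 0.7048951 in → contributes +0.2701206 in⁴
Total I = 0.3307046 in⁴.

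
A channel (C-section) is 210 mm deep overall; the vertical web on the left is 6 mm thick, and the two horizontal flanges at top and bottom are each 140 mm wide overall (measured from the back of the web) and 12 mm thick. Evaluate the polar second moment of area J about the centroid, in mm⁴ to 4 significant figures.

Split into non-overlapping primitives; take the origin at the lower-left of the bounding box.
Web: 6 × 210, A = 1 260 mm², y = 105 mm, Ī = 4 630 500 mm⁴.
Top flange (beyond web): 134 × 12, A = 1 608 mm², y = 204 mm, Ī = 19 296 mm⁴.
Bottom flange (beyond web): 134 × 12, A = 1 608 mm², y = 6 mm, Ī = 19 296 mm⁴.
By symmetry the centroid is at mid-height, ȳ = 105 mm.
Transfer each piece to the centroidal x-axis using Ī + A·d² with d = y − 105:
  web: d = 0 mm → contributes +4 630 500 mm⁴
  top flange (beyond web): d = 99 mm → contributes +15 779 304 mm⁴
  bottom flange (beyond web): d = -99 mm → contributes +15 779 304 mm⁴
Total I = 36 189 108 mm⁴.
For the y-axis: x̄ = 53.2949 mm.
Repeating about the centroidal y-axis gives I_y = 9 251 999 mm⁴.
Polar second moment: J = I_x + I_y = 45 441 107 mm⁴.

J ≈ 4.544 × 10⁷ mm⁴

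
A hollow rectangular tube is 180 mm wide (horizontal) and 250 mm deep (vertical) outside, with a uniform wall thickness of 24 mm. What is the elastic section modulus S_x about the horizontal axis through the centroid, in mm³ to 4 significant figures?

Split into non-overlapping primitives; take the origin at the lower-left of the bounding box.
Outer rectangle: 180 × 250, A = 45 000 mm², y = 125 mm, Ī = 234 375 000 mm⁴.
Inner void (subtracted): 132 × 202, A = 26 664 mm², y = 125 mm, Ī = 90 666 488 mm⁴.
By symmetry the centroid is at mid-height, ȳ = 125 mm.
All pieces are centred on the horizontal axis through the centroid, so I = ΣĪ (holes subtracted) = 143 708 512 mm⁴.
Extreme fibre distance c = 125 mm; S = I/c = 1 149 668 mm³.

S_x ≈ 1.150 × 10⁶ mm³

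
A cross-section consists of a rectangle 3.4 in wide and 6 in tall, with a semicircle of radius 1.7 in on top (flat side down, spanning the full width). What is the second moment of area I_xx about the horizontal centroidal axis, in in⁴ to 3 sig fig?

Split into non-overlapping primitives; take the origin at the lower-left of the bounding box.
Rectangular body: 3.4 × 6, A = 20.4 in², y = 3 in, Ī = 61.2 in⁴.
Semicircular cap: semicircle r = 1.7, A = 4.5396 in², y = 6.7215 in, Ī = 0.9167 in⁴.
Centroid: ȳ = ΣA·y / ΣA = 3.6774 in.
Transfer each piece to the horizontal centroidal axis using Ī + A·d² with d = y − 3.6774:
  rectangular body: d = -0.6774 in → contributes +70.561 in⁴
  semicircular cap: d = 3.0441 in → contributes +42.983 in⁴
Total I = 113.54 in⁴.

I_xx ≈ 114 in⁴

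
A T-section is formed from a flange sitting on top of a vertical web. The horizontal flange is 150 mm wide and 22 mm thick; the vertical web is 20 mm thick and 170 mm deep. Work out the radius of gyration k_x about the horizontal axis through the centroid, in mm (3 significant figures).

k_x ≈ 59.5 mm

Break the section into simple shapes (no overlaps), measuring from the bottom-left corner of the bounding box.
Flange: 150 × 22, A = 3 300 mm², y = 181 mm, Ī = 133 100 mm⁴.
Web: 20 × 170, A = 3 400 mm², y = 85 mm, Ī = 8 188 333 mm⁴.
Centroid: ȳ = ΣA·y / ΣA = 132.28 mm.
Transfer each piece to the horizontal axis through the centroid using Ī + A·d² with d = y − 132.28:
  flange: d = 48.716 mm → contributes +7 964 955 mm⁴
  web: d = -47.284 mm → contributes +15 789 840 mm⁴
Total I = 23 754 795 mm⁴.
Radius of gyration: k = √(I/A) = √(23 754 795 / 6 700) = 59.544 mm.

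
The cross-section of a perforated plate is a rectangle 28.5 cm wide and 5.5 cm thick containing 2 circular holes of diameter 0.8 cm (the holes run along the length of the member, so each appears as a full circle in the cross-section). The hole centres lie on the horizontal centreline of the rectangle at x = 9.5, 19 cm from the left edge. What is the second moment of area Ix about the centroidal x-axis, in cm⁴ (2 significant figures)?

Treat the section as a set of non-overlapping primitives; coordinates are from the bounding-box lower-left.
Plate: 28.5 × 5.5, A = 156.8 cm², y = 2.75 cm, Ī = 395.1 cm⁴.
Hole 1 (subtracted): ⌀0.8, A = 0.5027 cm², y = 2.75 cm, Ī = 0.02011 cm⁴.
Hole 2 (subtracted): ⌀0.8, A = 0.5027 cm², y = 2.75 cm, Ī = 0.02011 cm⁴.
By symmetry the centroid is at mid-height, ȳ = 2.75 cm.
All pieces are centred on the centroidal x-axis, so I = ΣĪ (holes subtracted) = 395.1 cm⁴.

Ix ≈ 400 cm⁴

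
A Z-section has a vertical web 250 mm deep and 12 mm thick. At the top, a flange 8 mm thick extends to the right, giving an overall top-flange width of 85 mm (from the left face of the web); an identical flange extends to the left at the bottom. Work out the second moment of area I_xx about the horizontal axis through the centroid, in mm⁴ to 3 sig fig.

Decompose the section into non-overlapping parts with the origin at the bottom-left of its bounding rectangle.
Web: 12 × 250, A = 3 000 mm², y = 125 mm, Ī = 15 625 000 mm⁴.
Top flange (beyond web): 73 × 8, A = 584 mm², y = 246 mm, Ī = 3114.7 mm⁴.
Bottom flange (beyond web): 73 × 8, A = 584 mm², y = 4 mm, Ī = 3114.7 mm⁴.
Centroid: ȳ = ΣA·y / ΣA = 125 mm.
Transfer each piece to the horizontal axis through the centroid using Ī + A·d² with d = y − 125:
  web: d = 0 mm → contributes +15 625 000 mm⁴
  top flange (beyond web): d = 121 mm → contributes +8 553 459 mm⁴
  bottom flange (beyond web): d = -121 mm → contributes +8 553 459 mm⁴
Total I = 32 731 917 mm⁴.

I_xx ≈ 3.27 × 10⁷ mm⁴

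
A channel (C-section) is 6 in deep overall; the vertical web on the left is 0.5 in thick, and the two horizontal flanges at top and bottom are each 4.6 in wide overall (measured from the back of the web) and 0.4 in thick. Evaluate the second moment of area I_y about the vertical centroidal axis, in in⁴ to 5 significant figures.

Break the section into simple shapes (no overlaps), measuring from the bottom-left corner of the bounding box.
Web: 0.5 × 6, A = 3 in², x = 0.25 in, Ī = 0.0625 in⁴.
Top flange (beyond web): 4.1 × 0.4, A = 1.64 in², x = 2.55 in, Ī = 2.297367 in⁴.
Bottom flange (beyond web): 4.1 × 0.4, A = 1.64 in², x = 2.55 in, Ī = 2.297367 in⁴.
Centroid: x̄ = ΣA·x / ΣA = 1.451274 in.
Transfer each piece to the vertical centroidal axis using Ī + A·d² with d = x − 1.451274:
  web: d = -1.201274 in → contributes +4.391677 in⁴
  top flange (beyond web): d = 1.098726 in → contributes +4.277173 in⁴
  bottom flange (beyond web): d = 1.098726 in → contributes +4.277173 in⁴
Total I = 12.94602 in⁴.

I_y ≈ 12.946 in⁴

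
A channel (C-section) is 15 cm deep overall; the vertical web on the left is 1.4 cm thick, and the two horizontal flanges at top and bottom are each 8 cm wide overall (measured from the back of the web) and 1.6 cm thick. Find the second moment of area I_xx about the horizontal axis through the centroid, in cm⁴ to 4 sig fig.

Treat the section as a set of non-overlapping primitives; coordinates are from the bounding-box lower-left.
Web: 1.4 × 15, A = 21 cm², y = 7.5 cm, Ī = 393.75 cm⁴.
Top flange (beyond web): 6.6 × 1.6, A = 10.56 cm², y = 14.2 cm, Ī = 2.2528 cm⁴.
Bottom flange (beyond web): 6.6 × 1.6, A = 10.56 cm², y = 0.8 cm, Ī = 2.2528 cm⁴.
By symmetry the centroid is at mid-height, ȳ = 7.5 cm.
Transfer each piece to the horizontal axis through the centroid using Ī + A·d² with d = y − 7.5:
  web: d = 0 cm → contributes +393.75 cm⁴
  top flange (beyond web): d = 6.7 cm → contributes +476.291 cm⁴
  bottom flange (beyond web): d = -6.7 cm → contributes +476.291 cm⁴
Total I = 1346.33 cm⁴.

I_xx ≈ 1346 cm⁴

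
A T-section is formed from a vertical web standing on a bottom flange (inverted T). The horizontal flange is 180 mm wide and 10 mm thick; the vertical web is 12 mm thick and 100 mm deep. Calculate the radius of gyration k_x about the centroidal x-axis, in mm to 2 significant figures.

Split into non-overlapping primitives; take the origin at the lower-left of the bounding box.
Flange: 180 × 10, A = 1 800 mm², y = 5 mm, Ī = 15 000 mm⁴.
Web: 12 × 100, A = 1 200 mm², y = 60 mm, Ī = 1 000 000 mm⁴.
Centroid: ȳ = ΣA·y / ΣA = 27 mm.
Transfer each piece to the centroidal x-axis using Ī + A·d² with d = y − 27:
  flange: d = -22 mm → contributes +886 200 mm⁴
  web: d = 33 mm → contributes +2 306 800 mm⁴
Total I = 3 193 000 mm⁴.
Radius of gyration: k = √(I/A) = √(3 193 000 / 3 000) = 32.62 mm.

k_x ≈ 33 mm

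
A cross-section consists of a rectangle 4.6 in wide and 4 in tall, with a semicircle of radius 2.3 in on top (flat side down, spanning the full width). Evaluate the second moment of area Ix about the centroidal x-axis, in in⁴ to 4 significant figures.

Ix ≈ 78.31 in⁴

Split into non-overlapping primitives; take the origin at the lower-left of the bounding box.
Rectangular body: 4.6 × 4, A = 18.4 in², y = 2 in, Ī = 24.5333 in⁴.
Semicircular cap: semicircle r = 2.3, A = 8.30951 in², y = 4.97615 in, Ī = 3.07145 in⁴.
Centroid: ȳ = ΣA·y / ΣA = 2.9259 in.
Transfer each piece to the centroidal x-axis using Ī + A·d² with d = y − 2.9259:
  rectangular body: d = -0.925901 in → contributes +40.3075 in⁴
  semicircular cap: d = 2.05025 in → contributes +38.0007 in⁴
Total I = 78.3082 in⁴.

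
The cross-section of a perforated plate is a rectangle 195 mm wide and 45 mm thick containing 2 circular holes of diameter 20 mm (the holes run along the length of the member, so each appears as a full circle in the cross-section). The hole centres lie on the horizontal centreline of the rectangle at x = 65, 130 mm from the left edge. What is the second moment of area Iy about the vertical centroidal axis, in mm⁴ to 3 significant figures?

Break the section into simple shapes (no overlaps), measuring from the bottom-left corner of the bounding box.
Plate: 195 × 45, A = 8 775 mm², x = 97.5 mm, Ī = 27 805 781 mm⁴.
Hole 1 (subtracted): ⌀20, A = 314.16 mm², x = 65 mm, Ī = 7 854 mm⁴.
Hole 2 (subtracted): ⌀20, A = 314.16 mm², x = 130 mm, Ī = 7 854 mm⁴.
By symmetry the centroid is at mid-width, x̄ = 97.5 mm.
Transfer each piece to the vertical centroidal axis using Ī + A·d² with d = x − 97.5:
  plate: d = 0 mm → contributes +27 805 781 mm⁴
  hole 1: d = -32.5 mm → contributes −339 685 mm⁴
  hole 2: d = 32.5 mm → contributes −339 685 mm⁴
Total I = 27 126 412 mm⁴.

Iy ≈ 2.71 × 10⁷ mm⁴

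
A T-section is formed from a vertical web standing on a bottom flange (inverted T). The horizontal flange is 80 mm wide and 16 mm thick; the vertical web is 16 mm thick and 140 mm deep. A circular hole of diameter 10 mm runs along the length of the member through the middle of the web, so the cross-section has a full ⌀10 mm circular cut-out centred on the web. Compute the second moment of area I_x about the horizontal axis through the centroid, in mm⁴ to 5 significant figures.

I_x ≈ 8.5766 × 10⁶ mm⁴

Decompose the section into non-overlapping parts with the origin at the bottom-left of its bounding rectangle.
Flange: 80 × 16, A = 1 280 mm², y = 8 mm, Ī = 27306.67 mm⁴.
Web: 16 × 140, A = 2 240 mm², y = 86 mm, Ī = 3 658 667 mm⁴.
Hole (subtracted): ⌀10, A = 78.53982 mm², y = 86 mm, Ī = 490.8739 mm⁴.
Centroid: ȳ = ΣA·y / ΣA = 56.98906 mm.
Transfer each piece to the horizontal axis through the centroid using Ī + A·d² with d = y − 56.98906:
  flange: d = -48.98906 mm → contributes +3 099 214 mm⁴
  web: d = 29.01094 mm → contributes +5 543 928 mm⁴
  hole: d = 29.01094 mm → contributes −66592.71 mm⁴
Total I = 8 576 550 mm⁴.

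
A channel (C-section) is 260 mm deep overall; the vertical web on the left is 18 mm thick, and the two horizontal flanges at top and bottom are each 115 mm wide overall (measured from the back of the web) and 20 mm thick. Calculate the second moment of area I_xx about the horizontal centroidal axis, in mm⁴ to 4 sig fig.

I_xx ≈ 8.237 × 10⁷ mm⁴

Split into non-overlapping primitives; take the origin at the lower-left of the bounding box.
Web: 18 × 260, A = 4 680 mm², y = 130 mm, Ī = 26 364 000 mm⁴.
Top flange (beyond web): 97 × 20, A = 1 940 mm², y = 250 mm, Ī = 64666.7 mm⁴.
Bottom flange (beyond web): 97 × 20, A = 1 940 mm², y = 10 mm, Ī = 64666.7 mm⁴.
By symmetry the centroid is at mid-height, ȳ = 130 mm.
Transfer each piece to the horizontal centroidal axis using Ī + A·d² with d = y − 130:
  web: d = 0 mm → contributes +26 364 000 mm⁴
  top flange (beyond web): d = 120 mm → contributes +28 000 667 mm⁴
  bottom flange (beyond web): d = -120 mm → contributes +28 000 667 mm⁴
Total I = 82 365 333 mm⁴.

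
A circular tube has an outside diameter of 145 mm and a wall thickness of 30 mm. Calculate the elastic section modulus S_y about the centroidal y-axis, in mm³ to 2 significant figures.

S_y ≈ 2.6 × 10⁵ mm³

Break the section into simple shapes (no overlaps), measuring from the bottom-left corner of the bounding box.
Outer circle: ⌀145, A = 16 513 mm², x = 72.5 mm, Ī = 21 699 109 mm⁴.
Bore (subtracted): ⌀85, A = 5 675 mm², x = 72.5 mm, Ī = 2 562 392 mm⁴.
By symmetry the centroid is at mid-width, x̄ = 72.5 mm.
All pieces are centred on the centroidal y-axis, so I = ΣĪ (holes subtracted) = 19 136 717 mm⁴.
Extreme fibre distance c = 72.5 mm; S = I/c = 263 955 mm³.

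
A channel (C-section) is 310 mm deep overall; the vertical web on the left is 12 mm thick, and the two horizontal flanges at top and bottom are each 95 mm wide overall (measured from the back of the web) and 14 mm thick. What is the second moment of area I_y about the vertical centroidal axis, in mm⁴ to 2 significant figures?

I_y ≈ 4.6 × 10⁶ mm⁴

Break the section into simple shapes (no overlaps), measuring from the bottom-left corner of the bounding box.
Web: 12 × 310, A = 3 720 mm², x = 6 mm, Ī = 44 640 mm⁴.
Top flange (beyond web): 83 × 14, A = 1 162 mm², x = 53.5 mm, Ī = 667 085 mm⁴.
Bottom flange (beyond web): 83 × 14, A = 1 162 mm², x = 53.5 mm, Ī = 667 085 mm⁴.
Centroid: x̄ = ΣA·x / ΣA = 24.26 mm.
Transfer each piece to the vertical centroidal axis using Ī + A·d² with d = x − 24.26:
  web: d = -18.26 mm → contributes +1 285 588 mm⁴
  top flange (beyond web): d = 29.24 mm → contributes +1 660 270 mm⁴
  bottom flange (beyond web): d = 29.24 mm → contributes +1 660 270 mm⁴
Total I = 4 606 128 mm⁴.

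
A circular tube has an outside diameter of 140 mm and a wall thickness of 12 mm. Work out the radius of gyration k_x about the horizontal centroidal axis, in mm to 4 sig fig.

Split into non-overlapping primitives; take the origin at the lower-left of the bounding box.
Outer circle: ⌀140, A = 15393.8 mm², y = 70 mm, Ī = 18 857 410 mm⁴.
Bore (subtracted): ⌀116, A = 10568.3 mm², y = 70 mm, Ī = 8 887 955 mm⁴.
By symmetry the centroid is at mid-height, ȳ = 70 mm.
All pieces are centred on the horizontal centroidal axis, so I = ΣĪ (holes subtracted) = 9 969 455 mm⁴.
Radius of gyration: k = √(I/A) = √(9 969 455 / 4825.49) = 45.4533 mm.

k_x ≈ 45.45 mm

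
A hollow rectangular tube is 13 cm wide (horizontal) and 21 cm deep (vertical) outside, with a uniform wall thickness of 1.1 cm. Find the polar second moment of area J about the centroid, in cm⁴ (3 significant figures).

J ≈ 5920 cm⁴

Break the section into simple shapes (no overlaps), measuring from the bottom-left corner of the bounding box.
Outer rectangle: 13 × 21, A = 273 cm², y = 10.5 cm, Ī = 10 033 cm⁴.
Inner void (subtracted): 10.8 × 18.8, A = 203.04 cm², y = 10.5 cm, Ī = 5980.2 cm⁴.
By symmetry the centroid is at mid-height, ȳ = 10.5 cm.
All pieces are centred on the centroidal x-axis, so I = ΣĪ (holes subtracted) = 4052.5 cm⁴.
Repeating about the centroidal y-axis gives I_y = 1871.2 cm⁴.
Polar second moment: J = I_x + I_y = 5923.7 cm⁴.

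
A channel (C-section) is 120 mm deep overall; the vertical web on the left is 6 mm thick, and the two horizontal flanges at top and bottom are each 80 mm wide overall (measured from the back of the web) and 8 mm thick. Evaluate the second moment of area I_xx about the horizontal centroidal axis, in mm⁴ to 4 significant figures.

Break the section into simple shapes (no overlaps), measuring from the bottom-left corner of the bounding box.
Web: 6 × 120, A = 720 mm², y = 60 mm, Ī = 864 000 mm⁴.
Top flange (beyond web): 74 × 8, A = 592 mm², y = 116 mm, Ī = 3157.33 mm⁴.
Bottom flange (beyond web): 74 × 8, A = 592 mm², y = 4 mm, Ī = 3157.33 mm⁴.
By symmetry the centroid is at mid-height, ȳ = 60 mm.
Transfer each piece to the horizontal centroidal axis using Ī + A·d² with d = y − 60:
  web: d = 0 mm → contributes +864 000 mm⁴
  top flange (beyond web): d = 56 mm → contributes +1 859 669 mm⁴
  bottom flange (beyond web): d = -56 mm → contributes +1 859 669 mm⁴
Total I = 4 583 339 mm⁴.

I_xx ≈ 4.583 × 10⁶ mm⁴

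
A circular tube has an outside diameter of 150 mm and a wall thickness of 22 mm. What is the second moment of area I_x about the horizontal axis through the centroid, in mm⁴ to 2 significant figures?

Split into non-overlapping primitives; take the origin at the lower-left of the bounding box.
Outer circle: ⌀150, A = 17 671 mm², y = 75 mm, Ī = 24 850 489 mm⁴.
Bore (subtracted): ⌀106, A = 8 825 mm², y = 75 mm, Ī = 6 197 169 mm⁴.
By symmetry the centroid is at mid-height, ȳ = 75 mm.
All pieces are centred on the horizontal axis through the centroid, so I = ΣĪ (holes subtracted) = 18 653 319 mm⁴.

I_x ≈ 1.9 × 10⁷ mm⁴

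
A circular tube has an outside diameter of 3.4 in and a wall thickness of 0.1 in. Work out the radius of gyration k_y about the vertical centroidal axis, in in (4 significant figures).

Break the section into simple shapes (no overlaps), measuring from the bottom-left corner of the bounding box.
Outer circle: ⌀3.4, A = 9.0792 in², x = 1.7 in, Ī = 6.55972 in⁴.
Bore (subtracted): ⌀3.2, A = 8.04248 in², x = 1.7 in, Ī = 5.14719 in⁴.
By symmetry the centroid is at mid-width, x̄ = 1.7 in.
All pieces are centred on the vertical centroidal axis, so I = ΣĪ (holes subtracted) = 1.41254 in⁴.
Radius of gyration: k = √(I/A) = √(1.41254 / 1.03673) = 1.16726 in.

k_y ≈ 1.167 in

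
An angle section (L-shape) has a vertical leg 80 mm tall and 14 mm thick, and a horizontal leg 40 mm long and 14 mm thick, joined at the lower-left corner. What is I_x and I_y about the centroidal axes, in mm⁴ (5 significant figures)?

Break the section into simple shapes (no overlaps), measuring from the bottom-left corner of the bounding box.
Vertical leg: 14 × 80, A = 1 120 mm², y = 40 mm, Ī = 597333.3 mm⁴.
Horizontal leg (remainder): 26 × 14, A = 364 mm², y = 7 mm, Ī = 5945.333 mm⁴.
Centroid: ȳ = ΣA·y / ΣA = 31.90566 mm.
Transfer each piece to the centroidal x-axis using Ī + A·d² with d = y − 31.90566:
  vertical leg: d = 8.09434 mm → contributes +670713.9 mm⁴
  horizontal leg (remainder): d = -24.90566 mm → contributes +231731.6 mm⁴
Total I = 902445.5 mm⁴.
For the y-axis: x̄ = 11.90566 mm.
Repeating about the centroidal y-axis gives I_y = 148685.5 mm⁴.

I_x ≈ 9.0245 × 10⁵ mm⁴, I_y ≈ 1.4869 × 10⁵ mm⁴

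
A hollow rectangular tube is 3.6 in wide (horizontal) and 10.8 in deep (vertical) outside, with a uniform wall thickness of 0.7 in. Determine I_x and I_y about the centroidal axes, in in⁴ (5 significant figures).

I_x ≈ 225.64 in⁴, I_y ≈ 33.649 in⁴

Decompose the section into non-overlapping parts with the origin at the bottom-left of its bounding rectangle.
Outer rectangle: 3.6 × 10.8, A = 38.88 in², y = 5.4 in, Ī = 377.9136 in⁴.
Inner void (subtracted): 2.2 × 9.4, A = 20.68 in², y = 5.4 in, Ī = 152.2737 in⁴.
By symmetry the centroid is at mid-height, ȳ = 5.4 in.
All pieces are centred on the centroidal x-axis, so I = ΣĪ (holes subtracted) = 225.6399 in⁴.
Repeating about the centroidal y-axis gives I_y = 33.64947 in⁴.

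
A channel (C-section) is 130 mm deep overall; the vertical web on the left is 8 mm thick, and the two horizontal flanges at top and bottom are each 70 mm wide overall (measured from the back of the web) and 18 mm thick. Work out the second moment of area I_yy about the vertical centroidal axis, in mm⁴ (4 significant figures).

I_yy ≈ 1.590 × 10⁶ mm⁴

Split into non-overlapping primitives; take the origin at the lower-left of the bounding box.
Web: 8 × 130, A = 1 040 mm², x = 4 mm, Ī = 5546.67 mm⁴.
Top flange (beyond web): 62 × 18, A = 1 116 mm², x = 39 mm, Ī = 357 492 mm⁴.
Bottom flange (beyond web): 62 × 18, A = 1 116 mm², x = 39 mm, Ī = 357 492 mm⁴.
Centroid: x̄ = ΣA·x / ΣA = 27.8753 mm.
Transfer each piece to the vertical centroidal axis using Ī + A·d² with d = x − 27.8753:
  web: d = -23.8753 mm → contributes +598 378 mm⁴
  top flange (beyond web): d = 11.1247 mm → contributes +495 607 mm⁴
  bottom flange (beyond web): d = 11.1247 mm → contributes +495 607 mm⁴
Total I = 1 589 592 mm⁴.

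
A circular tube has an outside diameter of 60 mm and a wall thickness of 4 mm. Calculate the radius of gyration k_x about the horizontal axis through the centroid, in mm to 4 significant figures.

Decompose the section into non-overlapping parts with the origin at the bottom-left of its bounding rectangle.
Outer circle: ⌀60, A = 2827.43 mm², y = 30 mm, Ī = 636 173 mm⁴.
Bore (subtracted): ⌀52, A = 2123.72 mm², y = 30 mm, Ī = 358 908 mm⁴.
By symmetry the centroid is at mid-height, ȳ = 30 mm.
All pieces are centred on the horizontal axis through the centroid, so I = ΣĪ (holes subtracted) = 277 264 mm⁴.
Radius of gyration: k = √(I/A) = √(277 264 / 703.717) = 19.8494 mm.

k_x ≈ 19.85 mm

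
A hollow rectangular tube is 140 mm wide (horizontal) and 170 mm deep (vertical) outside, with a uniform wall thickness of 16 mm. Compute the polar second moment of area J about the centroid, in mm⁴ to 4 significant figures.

J ≈ 5.805 × 10⁷ mm⁴

Split into non-overlapping primitives; take the origin at the lower-left of the bounding box.
Outer rectangle: 140 × 170, A = 23 800 mm², y = 85 mm, Ī = 57 318 333 mm⁴.
Inner void (subtracted): 108 × 138, A = 14 904 mm², y = 85 mm, Ī = 23 652 648 mm⁴.
By symmetry the centroid is at mid-height, ȳ = 85 mm.
All pieces are centred on the centroidal x-axis, so I = ΣĪ (holes subtracted) = 33 665 685 mm⁴.
Repeating about the centroidal y-axis gives I_y = 24 386 645 mm⁴.
Polar second moment: J = I_x + I_y = 58 052 331 mm⁴.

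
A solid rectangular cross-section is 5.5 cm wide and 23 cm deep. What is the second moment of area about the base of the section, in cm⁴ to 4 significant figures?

The section: 5.5 × 23, A = 126.5 cm², y = 11.5 cm, Ī = 5576.54 cm⁴.
Transfer it to the base of the section using Ī + A·d² with d = y − 0:
  the section: d = 11.5 cm → contributes +22306.2 cm⁴
Total I = 22306.2 cm⁴.

I_base ≈ 2.231 × 10⁴ cm⁴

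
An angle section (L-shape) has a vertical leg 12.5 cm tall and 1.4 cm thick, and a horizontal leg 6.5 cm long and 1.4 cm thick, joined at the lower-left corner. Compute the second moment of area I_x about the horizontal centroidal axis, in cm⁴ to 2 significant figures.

Break the section into simple shapes (no overlaps), measuring from the bottom-left corner of the bounding box.
Vertical leg: 1.4 × 12.5, A = 17.5 cm², y = 6.25 cm, Ī = 227.9 cm⁴.
Horizontal leg (remainder): 5.1 × 1.4, A = 7.14 cm², y = 0.7 cm, Ī = 1.166 cm⁴.
Centroid: ȳ = ΣA·y / ΣA = 4.642 cm.
Transfer each piece to the horizontal centroidal axis using Ī + A·d² with d = y − 4.642:
  vertical leg: d = 1.608 cm → contributes +273.1 cm⁴
  horizontal leg (remainder): d = -3.942 cm → contributes +112.1 cm⁴
Total I = 385.2 cm⁴.

I_x ≈ 390 cm⁴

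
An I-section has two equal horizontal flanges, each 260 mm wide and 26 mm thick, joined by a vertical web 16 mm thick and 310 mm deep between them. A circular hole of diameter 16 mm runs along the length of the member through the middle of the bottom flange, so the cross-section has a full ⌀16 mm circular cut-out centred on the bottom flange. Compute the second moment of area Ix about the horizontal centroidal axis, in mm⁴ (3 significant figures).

Ix ≈ 4.16 × 10⁸ mm⁴

Treat the section as a set of non-overlapping primitives; coordinates are from the bounding-box lower-left.
Bottom flange: 260 × 26, A = 6 760 mm², y = 13 mm, Ī = 380 813 mm⁴.
Web: 16 × 310, A = 4 960 mm², y = 181 mm, Ī = 39 721 333 mm⁴.
Top flange: 260 × 26, A = 6 760 mm², y = 349 mm, Ī = 380 813 mm⁴.
Hole (subtracted): ⌀16, A = 201.06 mm², y = 13 mm, Ī = 3 217 mm⁴.
Centroid: ȳ = ΣA·y / ΣA = 182.85 mm.
Transfer each piece to the horizontal centroidal axis using Ī + A·d² with d = y − 182.85:
  bottom flange: d = -169.85 mm → contributes +195 395 478 mm⁴
  web: d = -1.8479 mm → contributes +39 738 271 mm⁴
  top flange: d = 166.15 mm → contributes +187 000 798 mm⁴
  hole: d = -169.85 mm → contributes −5 803 517 mm⁴
Total I = 416 331 031 mm⁴.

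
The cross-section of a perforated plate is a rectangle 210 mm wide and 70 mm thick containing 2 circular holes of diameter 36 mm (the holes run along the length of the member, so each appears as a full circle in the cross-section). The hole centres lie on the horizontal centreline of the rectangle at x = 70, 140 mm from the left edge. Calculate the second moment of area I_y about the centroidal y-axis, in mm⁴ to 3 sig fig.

Split into non-overlapping primitives; take the origin at the lower-left of the bounding box.
Plate: 210 × 70, A = 14 700 mm², x = 105 mm, Ī = 54 022 500 mm⁴.
Hole 1 (subtracted): ⌀36, A = 1017.9 mm², x = 70 mm, Ī = 82 448 mm⁴.
Hole 2 (subtracted): ⌀36, A = 1017.9 mm², x = 140 mm, Ī = 82 448 mm⁴.
By symmetry the centroid is at mid-width, x̄ = 105 mm.
Transfer each piece to the centroidal y-axis using Ī + A·d² with d = x − 105:
  plate: d = 0 mm → contributes +54 022 500 mm⁴
  hole 1: d = -35 mm → contributes −1 329 346 mm⁴
  hole 2: d = 35 mm → contributes −1 329 346 mm⁴
Total I = 51 363 808 mm⁴.

I_y ≈ 5.14 × 10⁷ mm⁴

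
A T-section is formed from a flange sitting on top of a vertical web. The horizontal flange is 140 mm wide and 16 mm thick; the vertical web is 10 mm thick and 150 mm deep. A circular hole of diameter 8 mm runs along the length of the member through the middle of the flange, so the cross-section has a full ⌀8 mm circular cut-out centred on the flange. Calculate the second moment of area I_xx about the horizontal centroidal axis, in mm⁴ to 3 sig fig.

Treat the section as a set of non-overlapping primitives; coordinates are from the bounding-box lower-left.
Flange: 140 × 16, A = 2 240 mm², y = 158 mm, Ī = 47 787 mm⁴.
Web: 10 × 150, A = 1 500 mm², y = 75 mm, Ī = 2 812 500 mm⁴.
Hole (subtracted): ⌀8, A = 50.265 mm², y = 158 mm, Ī = 201.06 mm⁴.
Centroid: ȳ = ΣA·y / ΣA = 124.26 mm.
Transfer each piece to the horizontal centroidal axis using Ī + A·d² with d = y − 124.26:
  flange: d = 33.742 mm → contributes +2 598 117 mm⁴
  web: d = -49.258 mm → contributes +6 451 987 mm⁴
  hole: d = 33.742 mm → contributes −57 430 mm⁴
Total I = 8 992 674 mm⁴.

I_xx ≈ 8.99 × 10⁶ mm⁴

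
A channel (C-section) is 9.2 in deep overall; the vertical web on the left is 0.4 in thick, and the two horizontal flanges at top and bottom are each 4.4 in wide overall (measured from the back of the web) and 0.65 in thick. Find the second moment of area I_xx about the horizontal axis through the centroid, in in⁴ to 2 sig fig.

I_xx ≈ 120 in⁴

Treat the section as a set of non-overlapping primitives; coordinates are from the bounding-box lower-left.
Web: 0.4 × 9.2, A = 3.68 in², y = 4.6 in, Ī = 25.96 in⁴.
Top flange (beyond web): 4 × 0.65, A = 2.6 in², y = 8.875 in, Ī = 0.09154 in⁴.
Bottom flange (beyond web): 4 × 0.65, A = 2.6 in², y = 0.325 in, Ī = 0.09154 in⁴.
By symmetry the centroid is at mid-height, ȳ = 4.6 in.
Transfer each piece to the horizontal axis through the centroid using Ī + A·d² with d = y − 4.6:
  web: d = 0 in → contributes +25.96 in⁴
  top flange (beyond web): d = 4.275 in → contributes +47.61 in⁴
  bottom flange (beyond web): d = -4.275 in → contributes +47.61 in⁴
Total I = 121.2 in⁴.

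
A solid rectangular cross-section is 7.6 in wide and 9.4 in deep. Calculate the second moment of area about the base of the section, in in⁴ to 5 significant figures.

The section: 7.6 × 9.4, A = 71.44 in², y = 4.7 in, Ī = 526.0365 in⁴.
Transfer it to the base of the section using Ī + A·d² with d = y − 0:
  the section: d = 4.7 in → contributes +2104.146 in⁴
Total I = 2104.146 in⁴.

I_base ≈ 2104.1 in⁴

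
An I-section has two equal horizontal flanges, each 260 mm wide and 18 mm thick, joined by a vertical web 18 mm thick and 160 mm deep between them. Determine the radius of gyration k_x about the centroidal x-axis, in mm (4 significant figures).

k_x ≈ 81.12 mm

Split into non-overlapping primitives; take the origin at the lower-left of the bounding box.
Bottom flange: 260 × 18, A = 4 680 mm², y = 9 mm, Ī = 126 360 mm⁴.
Web: 18 × 160, A = 2 880 mm², y = 98 mm, Ī = 6 144 000 mm⁴.
Top flange: 260 × 18, A = 4 680 mm², y = 187 mm, Ī = 126 360 mm⁴.
By symmetry the centroid is at mid-height, ȳ = 98 mm.
Transfer each piece to the centroidal x-axis using Ī + A·d² with d = y − 98:
  bottom flange: d = -89 mm → contributes +37 196 640 mm⁴
  web: d = 0 mm → contributes +6 144 000 mm⁴
  top flange: d = 89 mm → contributes +37 196 640 mm⁴
Total I = 80 537 280 mm⁴.
Radius of gyration: k = √(I/A) = √(80 537 280 / 12 240) = 81.1162 mm.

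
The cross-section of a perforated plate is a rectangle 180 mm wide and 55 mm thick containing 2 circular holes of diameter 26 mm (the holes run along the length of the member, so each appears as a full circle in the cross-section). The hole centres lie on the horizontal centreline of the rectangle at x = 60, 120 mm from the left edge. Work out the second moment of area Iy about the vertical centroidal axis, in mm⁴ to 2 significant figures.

Treat the section as a set of non-overlapping primitives; coordinates are from the bounding-box lower-left.
Plate: 180 × 55, A = 9 900 mm², x = 90 mm, Ī = 26 730 000 mm⁴.
Hole 1 (subtracted): ⌀26, A = 530.9 mm², x = 60 mm, Ī = 22 432 mm⁴.
Hole 2 (subtracted): ⌀26, A = 530.9 mm², x = 120 mm, Ī = 22 432 mm⁴.
By symmetry the centroid is at mid-width, x̄ = 90 mm.
Transfer each piece to the vertical centroidal axis using Ī + A·d² with d = x − 90:
  plate: d = 0 mm → contributes +26 730 000 mm⁴
  hole 1: d = -30 mm → contributes −500 268 mm⁴
  hole 2: d = 30 mm → contributes −500 268 mm⁴
Total I = 25 729 464 mm⁴.

Iy ≈ 2.6 × 10⁷ mm⁴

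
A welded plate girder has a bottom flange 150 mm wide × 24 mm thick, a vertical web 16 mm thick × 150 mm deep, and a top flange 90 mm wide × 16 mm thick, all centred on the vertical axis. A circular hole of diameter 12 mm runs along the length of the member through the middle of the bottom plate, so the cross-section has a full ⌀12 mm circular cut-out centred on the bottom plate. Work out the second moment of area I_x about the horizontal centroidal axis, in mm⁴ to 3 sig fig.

I_x ≈ 3.64 × 10⁷ mm⁴

Decompose the section into non-overlapping parts with the origin at the bottom-left of its bounding rectangle.
Bottom plate: 150 × 24, A = 3 600 mm², y = 12 mm, Ī = 172 800 mm⁴.
Web plate: 16 × 150, A = 2 400 mm², y = 99 mm, Ī = 4 500 000 mm⁴.
Top plate: 90 × 16, A = 1 440 mm², y = 182 mm, Ī = 30 720 mm⁴.
Hole (subtracted): ⌀12, A = 113.1 mm², y = 12 mm, Ī = 1017.9 mm⁴.
Centroid: ȳ = ΣA·y / ΣA = 73.909 mm.
Transfer each piece to the horizontal centroidal axis using Ī + A·d² with d = y − 73.909:
  bottom plate: d = -61.909 mm → contributes +13 970 533 mm⁴
  web plate: d = 25.091 mm → contributes +6 010 960 mm⁴
  top plate: d = 108.09 mm → contributes +16 855 248 mm⁴
  hole: d = -61.909 mm → contributes −434 486 mm⁴
Total I = 36 402 255 mm⁴.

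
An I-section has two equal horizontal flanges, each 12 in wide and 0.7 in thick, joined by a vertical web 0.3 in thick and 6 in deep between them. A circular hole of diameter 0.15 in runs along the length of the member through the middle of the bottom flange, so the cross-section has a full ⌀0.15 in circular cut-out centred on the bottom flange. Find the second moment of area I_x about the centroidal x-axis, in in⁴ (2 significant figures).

Decompose the section into non-overlapping parts with the origin at the bottom-left of its bounding rectangle.
Bottom flange: 12 × 0.7, A = 8.4 in², y = 0.35 in, Ī = 0.343 in⁴.
Web: 0.3 × 6, A = 1.8 in², y = 3.7 in, Ī = 5.4 in⁴.
Top flange: 12 × 0.7, A = 8.4 in², y = 7.05 in, Ī = 0.343 in⁴.
Hole (subtracted): ⌀0.15, A = 0.01767 in², y = 0.35 in, Ī = 0.00002485 in⁴.
Centroid: ȳ = ΣA·y / ΣA = 3.703 in.
Transfer each piece to the centroidal x-axis using Ī + A·d² with d = y − 3.703:
  bottom flange: d = -3.353 in → contributes +94.79 in⁴
  web: d = -0.003186 in → contributes +5.4 in⁴
  top flange: d = 3.347 in → contributes +94.43 in⁴
  hole: d = -3.353 in → contributes −0.1987 in⁴
Total I = 194.4 in⁴.

I_x ≈ 190 in⁴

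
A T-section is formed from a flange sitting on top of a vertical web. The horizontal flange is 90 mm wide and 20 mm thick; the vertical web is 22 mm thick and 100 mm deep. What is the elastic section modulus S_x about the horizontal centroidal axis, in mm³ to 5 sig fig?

Split into non-overlapping primitives; take the origin at the lower-left of the bounding box.
Flange: 90 × 20, A = 1 800 mm², y = 110 mm, Ī = 60 000 mm⁴.
Web: 22 × 100, A = 2 200 mm², y = 50 mm, Ī = 1 833 333 mm⁴.
Centroid: ȳ = ΣA·y / ΣA = 77 mm.
Transfer each piece to the horizontal centroidal axis using Ī + A·d² with d = y − 77:
  flange: d = 33 mm → contributes +2 020 200 mm⁴
  web: d = -27 mm → contributes +3 437 133 mm⁴
Total I = 5 457 333 mm⁴.
Extreme fibre distance c = 77 mm; S = I/c = 70874.46 mm³.

S_x ≈ 7.0874 × 10⁴ mm³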